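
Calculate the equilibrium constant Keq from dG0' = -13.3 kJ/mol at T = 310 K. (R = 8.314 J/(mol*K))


Keq = exp(-dG0 * 1000 / (R * T))
Keq = exp(-(-13.3) * 1000 / (8.314 * 310))
Keq = 174.227

174.227


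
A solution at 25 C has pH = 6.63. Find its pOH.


pOH = 14 - pH
pOH = 14 - 6.63
pOH = 7.37

7.37


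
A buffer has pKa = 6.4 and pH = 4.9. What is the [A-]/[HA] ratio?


[A-]/[HA] = 10^(pH - pKa)
= 10^(4.9 - 6.4)
= 0.0316

0.0316


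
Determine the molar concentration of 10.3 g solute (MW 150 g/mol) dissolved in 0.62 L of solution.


C = (mass / MW) / volume
C = (10.3 / 150) / 0.62
C = 0.1108 M

0.1108 M


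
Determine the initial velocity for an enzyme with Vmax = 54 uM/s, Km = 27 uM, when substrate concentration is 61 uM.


v = Vmax * [S] / (Km + [S])
v = 54 * 61 / (27 + 61)
v = 37.4318 uM/s

37.4318 uM/s


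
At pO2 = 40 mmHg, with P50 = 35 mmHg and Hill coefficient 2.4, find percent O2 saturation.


Y = pO2^n / (P50^n + pO2^n)
Y = 40^2.4 / (35^2.4 + 40^2.4)
Y = 57.94%

57.94%


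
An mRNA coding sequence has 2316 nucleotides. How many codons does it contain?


codons = nucleotides / 3
codons = 2316 / 3 = 772

772


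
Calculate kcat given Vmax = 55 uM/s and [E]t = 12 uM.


kcat = Vmax / [E]t
kcat = 55 / 12
kcat = 4.5833 s^-1

4.5833 s^-1


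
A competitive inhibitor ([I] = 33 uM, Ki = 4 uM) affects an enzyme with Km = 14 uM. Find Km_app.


Km_app = Km * (1 + [I]/Ki)
Km_app = 14 * (1 + 33/4)
Km_app = 129.5 uM

129.5 uM


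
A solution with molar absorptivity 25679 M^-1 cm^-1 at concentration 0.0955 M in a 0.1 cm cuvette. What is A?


A = epsilon * c * l
A = 25679 * 0.0955 * 0.1
A = 245.2345

245.2345


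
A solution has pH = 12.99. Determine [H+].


[H+] = 10^(-pH)
[H+] = 10^(-12.99)
[H+] = 1.023e-13 M

1.023e-13 M


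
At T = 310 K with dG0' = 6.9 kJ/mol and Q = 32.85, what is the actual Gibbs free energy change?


dG = dG0' + RT * ln(Q) / 1000
dG = 6.9 + 8.314 * 310 * ln(32.85) / 1000
dG = 15.8999 kJ/mol

15.8999 kJ/mol


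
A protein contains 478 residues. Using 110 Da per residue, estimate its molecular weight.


MW = n_residues * 110 Da
MW = 478 * 110
MW = 52580 Da

52580 Da


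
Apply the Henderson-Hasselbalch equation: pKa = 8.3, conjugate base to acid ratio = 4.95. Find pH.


pH = pKa + log10([A-]/[HA])
pH = 8.3 + log10(4.95)
pH = 8.9946

8.9946


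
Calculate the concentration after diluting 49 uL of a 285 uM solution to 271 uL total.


C2 = C1 * V1 / V2
C2 = 285 * 49 / 271
C2 = 51.5314 uM

51.5314 uM


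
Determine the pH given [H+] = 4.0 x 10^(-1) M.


pH = -log10([H+])
pH = -log10(4.0 x 10^(-1))
pH = 0.3979

0.3979


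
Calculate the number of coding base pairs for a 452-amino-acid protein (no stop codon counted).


Each amino acid = 1 codon = 3 bp
bp = 452 * 3 = 1356 bp

1356 bp


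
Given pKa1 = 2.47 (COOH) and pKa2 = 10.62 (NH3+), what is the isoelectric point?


pI = (pKa1 + pKa2) / 2
pI = (2.47 + 10.62) / 2
pI = 6.545

6.545


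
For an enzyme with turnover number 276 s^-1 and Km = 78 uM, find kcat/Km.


Catalytic efficiency = kcat / Km
= 276 / 78
= 3.5385 uM^-1*s^-1

3.5385 uM^-1*s^-1


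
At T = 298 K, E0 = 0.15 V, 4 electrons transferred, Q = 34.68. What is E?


E = E0 - (RT/nF) * ln(Q)
E = 0.15 - (8.314 * 298 / (4 * 96485)) * ln(34.68)
E = 0.1272 V

0.1272 V


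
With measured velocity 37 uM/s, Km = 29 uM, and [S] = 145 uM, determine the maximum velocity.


Vmax = v * (Km + [S]) / [S]
Vmax = 37 * (29 + 145) / 145
Vmax = 44.4 uM/s

44.4 uM/s


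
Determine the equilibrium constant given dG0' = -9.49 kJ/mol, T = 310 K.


Keq = exp(-dG0 * 1000 / (R * T))
Keq = exp(-(-9.49) * 1000 / (8.314 * 310))
Keq = 39.7294

39.7294


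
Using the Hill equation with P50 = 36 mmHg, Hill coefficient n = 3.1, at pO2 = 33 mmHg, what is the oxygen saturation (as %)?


Y = pO2^n / (P50^n + pO2^n)
Y = 33^3.1 / (36^3.1 + 33^3.1)
Y = 43.3%

43.3%


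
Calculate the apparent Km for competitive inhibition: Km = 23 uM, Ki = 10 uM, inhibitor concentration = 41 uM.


Km_app = Km * (1 + [I]/Ki)
Km_app = 23 * (1 + 41/10)
Km_app = 117.3 uM

117.3 uM


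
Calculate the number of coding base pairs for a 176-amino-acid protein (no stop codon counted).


Each amino acid = 1 codon = 3 bp
bp = 176 * 3 = 528 bp

528 bp


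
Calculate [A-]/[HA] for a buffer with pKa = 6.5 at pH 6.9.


[A-]/[HA] = 10^(pH - pKa)
= 10^(6.9 - 6.5)
= 2.5119

2.5119


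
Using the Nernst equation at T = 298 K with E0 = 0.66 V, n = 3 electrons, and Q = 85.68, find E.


E = E0 - (RT/nF) * ln(Q)
E = 0.66 - (8.314 * 298 / (3 * 96485)) * ln(85.68)
E = 0.6219 V

0.6219 V


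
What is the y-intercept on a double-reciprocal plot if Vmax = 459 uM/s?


y-intercept = 1/Vmax
= 1/459
= 0.0022 s/uM

0.0022 s/uM


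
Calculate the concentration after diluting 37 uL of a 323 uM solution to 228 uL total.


C2 = C1 * V1 / V2
C2 = 323 * 37 / 228
C2 = 52.4167 uM

52.4167 uM


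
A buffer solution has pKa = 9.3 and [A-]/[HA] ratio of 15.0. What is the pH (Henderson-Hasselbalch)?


pH = pKa + log10([A-]/[HA])
pH = 9.3 + log10(15.0)
pH = 10.4761

10.4761


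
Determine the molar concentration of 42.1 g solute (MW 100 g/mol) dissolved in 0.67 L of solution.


C = (mass / MW) / volume
C = (42.1 / 100) / 0.67
C = 0.6284 M

0.6284 M


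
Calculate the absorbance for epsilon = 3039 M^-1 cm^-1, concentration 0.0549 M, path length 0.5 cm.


A = epsilon * c * l
A = 3039 * 0.0549 * 0.5
A = 83.4205

83.4205


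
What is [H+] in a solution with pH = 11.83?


[H+] = 10^(-pH)
[H+] = 10^(-11.83)
[H+] = 1.479e-12 M

1.479e-12 M


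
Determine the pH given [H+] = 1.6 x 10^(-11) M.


pH = -log10([H+])
pH = -log10(1.6 x 10^(-11))
pH = 10.7959

10.7959


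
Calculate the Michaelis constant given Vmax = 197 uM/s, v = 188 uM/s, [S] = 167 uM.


Km = [S] * (Vmax - v) / v
Km = 167 * (197 - 188) / 188
Km = 7.9947 uM

7.9947 uM


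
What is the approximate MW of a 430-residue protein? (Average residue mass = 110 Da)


MW = n_residues * 110 Da
MW = 430 * 110
MW = 47300 Da

47300 Da


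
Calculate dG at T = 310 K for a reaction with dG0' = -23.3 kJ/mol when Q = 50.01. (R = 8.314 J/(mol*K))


dG = dG0' + RT * ln(Q) / 1000
dG = -23.3 + 8.314 * 310 * ln(50.01) / 1000
dG = -13.2169 kJ/mol

-13.2169 kJ/mol


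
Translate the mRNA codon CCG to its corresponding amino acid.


Standard genetic code lookup.
Codon CCG -> Pro

Pro


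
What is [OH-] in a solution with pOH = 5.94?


[OH-] = 10^(-pOH)
[OH-] = 10^(-5.94)
[OH-] = 1.148e-06 M

1.148e-06 M


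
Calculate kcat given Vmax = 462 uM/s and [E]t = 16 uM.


kcat = Vmax / [E]t
kcat = 462 / 16
kcat = 28.875 s^-1

28.875 s^-1


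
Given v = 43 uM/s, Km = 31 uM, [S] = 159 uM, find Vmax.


Vmax = v * (Km + [S]) / [S]
Vmax = 43 * (31 + 159) / 159
Vmax = 51.3836 uM/s

51.3836 uM/s


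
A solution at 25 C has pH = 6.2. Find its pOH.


pOH = 14 - pH
pOH = 14 - 6.2
pOH = 7.8

7.8


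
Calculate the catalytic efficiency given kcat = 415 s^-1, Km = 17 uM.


Catalytic efficiency = kcat / Km
= 415 / 17
= 24.4118 uM^-1*s^-1

24.4118 uM^-1*s^-1


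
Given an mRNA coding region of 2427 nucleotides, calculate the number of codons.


codons = nucleotides / 3
codons = 2427 / 3 = 809

809


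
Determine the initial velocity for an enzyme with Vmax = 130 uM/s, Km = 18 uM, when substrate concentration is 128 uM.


v = Vmax * [S] / (Km + [S])
v = 130 * 128 / (18 + 128)
v = 113.9726 uM/s

113.9726 uM/s


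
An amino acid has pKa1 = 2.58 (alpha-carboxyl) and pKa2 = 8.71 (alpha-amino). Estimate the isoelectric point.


pI = (pKa1 + pKa2) / 2
pI = (2.58 + 8.71) / 2
pI = 5.645

5.645


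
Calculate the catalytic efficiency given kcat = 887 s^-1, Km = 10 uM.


Catalytic efficiency = kcat / Km
= 887 / 10
= 88.7 uM^-1*s^-1

88.7 uM^-1*s^-1


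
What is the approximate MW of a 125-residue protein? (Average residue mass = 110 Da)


MW = n_residues * 110 Da
MW = 125 * 110
MW = 13750 Da

13750 Da


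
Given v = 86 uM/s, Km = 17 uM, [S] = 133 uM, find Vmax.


Vmax = v * (Km + [S]) / [S]
Vmax = 86 * (17 + 133) / 133
Vmax = 96.9925 uM/s

96.9925 uM/s


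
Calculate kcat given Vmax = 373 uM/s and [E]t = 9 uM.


kcat = Vmax / [E]t
kcat = 373 / 9
kcat = 41.4444 s^-1

41.4444 s^-1


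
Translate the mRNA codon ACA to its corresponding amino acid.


Standard genetic code lookup.
Codon ACA -> Thr

Thr


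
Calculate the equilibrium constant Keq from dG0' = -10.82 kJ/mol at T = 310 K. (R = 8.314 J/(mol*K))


Keq = exp(-dG0 * 1000 / (R * T))
Keq = exp(-(-10.82) * 1000 / (8.314 * 310))
Keq = 66.5615

66.5615


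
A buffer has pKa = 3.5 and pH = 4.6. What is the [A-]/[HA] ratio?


[A-]/[HA] = 10^(pH - pKa)
= 10^(4.6 - 3.5)
= 12.5893

12.5893


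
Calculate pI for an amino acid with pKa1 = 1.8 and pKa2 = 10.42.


pI = (pKa1 + pKa2) / 2
pI = (1.8 + 10.42) / 2
pI = 6.11

6.11


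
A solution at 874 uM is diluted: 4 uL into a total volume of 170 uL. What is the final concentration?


C2 = C1 * V1 / V2
C2 = 874 * 4 / 170
C2 = 20.5647 uM

20.5647 uM


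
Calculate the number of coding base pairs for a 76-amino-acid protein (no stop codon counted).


Each amino acid = 1 codon = 3 bp
bp = 76 * 3 = 228 bp

228 bp


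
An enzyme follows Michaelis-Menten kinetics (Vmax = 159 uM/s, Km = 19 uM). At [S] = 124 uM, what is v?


v = Vmax * [S] / (Km + [S])
v = 159 * 124 / (19 + 124)
v = 137.8741 uM/s

137.8741 uM/s


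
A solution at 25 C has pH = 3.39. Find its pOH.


pOH = 14 - pH
pOH = 14 - 3.39
pOH = 10.61

10.61


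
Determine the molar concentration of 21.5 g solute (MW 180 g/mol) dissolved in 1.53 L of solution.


C = (mass / MW) / volume
C = (21.5 / 180) / 1.53
C = 0.0781 M

0.0781 M


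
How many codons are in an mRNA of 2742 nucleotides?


codons = nucleotides / 3
codons = 2742 / 3 = 914

914


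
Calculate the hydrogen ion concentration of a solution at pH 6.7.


[H+] = 10^(-pH)
[H+] = 10^(-6.7)
[H+] = 1.995e-07 M

1.995e-07 M


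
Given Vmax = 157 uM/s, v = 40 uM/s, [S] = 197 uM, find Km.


Km = [S] * (Vmax - v) / v
Km = 197 * (157 - 40) / 40
Km = 576.225 uM

576.225 uM


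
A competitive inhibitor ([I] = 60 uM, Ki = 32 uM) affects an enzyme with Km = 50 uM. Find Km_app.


Km_app = Km * (1 + [I]/Ki)
Km_app = 50 * (1 + 60/32)
Km_app = 143.75 uM

143.75 uM


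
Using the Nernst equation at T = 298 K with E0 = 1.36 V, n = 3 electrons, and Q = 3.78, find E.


E = E0 - (RT/nF) * ln(Q)
E = 1.36 - (8.314 * 298 / (3 * 96485)) * ln(3.78)
E = 1.3486 V

1.3486 V


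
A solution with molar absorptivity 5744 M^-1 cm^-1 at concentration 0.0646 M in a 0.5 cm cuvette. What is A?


A = epsilon * c * l
A = 5744 * 0.0646 * 0.5
A = 185.5312

185.5312


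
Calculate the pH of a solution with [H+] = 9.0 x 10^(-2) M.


pH = -log10([H+])
pH = -log10(9.0 x 10^(-2))
pH = 1.0458

1.0458


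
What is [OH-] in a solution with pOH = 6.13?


[OH-] = 10^(-pOH)
[OH-] = 10^(-6.13)
[OH-] = 7.413e-07 M

7.413e-07 M


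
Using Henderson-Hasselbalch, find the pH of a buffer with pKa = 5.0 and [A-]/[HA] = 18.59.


pH = pKa + log10([A-]/[HA])
pH = 5.0 + log10(18.59)
pH = 6.2693

6.2693


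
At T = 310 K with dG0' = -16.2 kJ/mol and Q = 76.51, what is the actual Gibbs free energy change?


dG = dG0' + RT * ln(Q) / 1000
dG = -16.2 + 8.314 * 310 * ln(76.51) / 1000
dG = -5.021 kJ/mol

-5.021 kJ/mol


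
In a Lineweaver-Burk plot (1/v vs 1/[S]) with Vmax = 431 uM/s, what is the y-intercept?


y-intercept = 1/Vmax
= 1/431
= 0.0023 s/uM

0.0023 s/uM


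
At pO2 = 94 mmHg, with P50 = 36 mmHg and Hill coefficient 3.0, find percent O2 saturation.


Y = pO2^n / (P50^n + pO2^n)
Y = 94^3.0 / (36^3.0 + 94^3.0)
Y = 94.68%

94.68%


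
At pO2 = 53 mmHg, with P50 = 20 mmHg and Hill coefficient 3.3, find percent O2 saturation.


Y = pO2^n / (P50^n + pO2^n)
Y = 53^3.3 / (20^3.3 + 53^3.3)
Y = 96.14%

96.14%


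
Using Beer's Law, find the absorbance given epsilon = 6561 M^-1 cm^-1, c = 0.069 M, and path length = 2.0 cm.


A = epsilon * c * l
A = 6561 * 0.069 * 2.0
A = 905.418

905.418


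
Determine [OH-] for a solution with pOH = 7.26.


[OH-] = 10^(-pOH)
[OH-] = 10^(-7.26)
[OH-] = 5.495e-08 M

5.495e-08 M


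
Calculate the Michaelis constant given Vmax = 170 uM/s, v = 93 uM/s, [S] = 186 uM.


Km = [S] * (Vmax - v) / v
Km = 186 * (170 - 93) / 93
Km = 154.0 uM

154.0 uM


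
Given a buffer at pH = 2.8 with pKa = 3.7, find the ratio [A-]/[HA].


[A-]/[HA] = 10^(pH - pKa)
= 10^(2.8 - 3.7)
= 0.1259

0.1259


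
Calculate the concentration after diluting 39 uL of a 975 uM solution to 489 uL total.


C2 = C1 * V1 / V2
C2 = 975 * 39 / 489
C2 = 77.7607 uM

77.7607 uM


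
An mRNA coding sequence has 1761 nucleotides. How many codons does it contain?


codons = nucleotides / 3
codons = 1761 / 3 = 587

587


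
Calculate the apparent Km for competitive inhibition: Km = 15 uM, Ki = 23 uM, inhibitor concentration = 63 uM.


Km_app = Km * (1 + [I]/Ki)
Km_app = 15 * (1 + 63/23)
Km_app = 56.087 uM

56.087 uM


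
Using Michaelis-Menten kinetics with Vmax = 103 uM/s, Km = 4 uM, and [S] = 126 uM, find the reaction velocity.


v = Vmax * [S] / (Km + [S])
v = 103 * 126 / (4 + 126)
v = 99.8308 uM/s

99.8308 uM/s


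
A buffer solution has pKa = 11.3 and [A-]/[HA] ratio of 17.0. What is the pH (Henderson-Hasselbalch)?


pH = pKa + log10([A-]/[HA])
pH = 11.3 + log10(17.0)
pH = 12.5304

12.5304


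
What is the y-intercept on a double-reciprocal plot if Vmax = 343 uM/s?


y-intercept = 1/Vmax
= 1/343
= 0.0029 s/uM

0.0029 s/uM


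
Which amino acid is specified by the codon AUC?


Standard genetic code lookup.
Codon AUC -> Ile

Ile


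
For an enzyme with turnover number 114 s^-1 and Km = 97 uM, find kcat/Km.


Catalytic efficiency = kcat / Km
= 114 / 97
= 1.1753 uM^-1*s^-1

1.1753 uM^-1*s^-1


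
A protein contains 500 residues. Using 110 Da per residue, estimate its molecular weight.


MW = n_residues * 110 Da
MW = 500 * 110
MW = 55000 Da

55000 Da


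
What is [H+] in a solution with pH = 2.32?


[H+] = 10^(-pH)
[H+] = 10^(-2.32)
[H+] = 0.0048 M

0.0048 M


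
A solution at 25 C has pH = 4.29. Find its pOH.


pOH = 14 - pH
pOH = 14 - 4.29
pOH = 9.71

9.71


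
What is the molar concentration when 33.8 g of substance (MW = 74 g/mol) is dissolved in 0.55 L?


C = (mass / MW) / volume
C = (33.8 / 74) / 0.55
C = 0.8305 M

0.8305 M


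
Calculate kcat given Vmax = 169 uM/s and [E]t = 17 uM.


kcat = Vmax / [E]t
kcat = 169 / 17
kcat = 9.9412 s^-1

9.9412 s^-1


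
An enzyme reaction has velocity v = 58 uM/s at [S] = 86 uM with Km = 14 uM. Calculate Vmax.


Vmax = v * (Km + [S]) / [S]
Vmax = 58 * (14 + 86) / 86
Vmax = 67.4419 uM/s

67.4419 uM/s


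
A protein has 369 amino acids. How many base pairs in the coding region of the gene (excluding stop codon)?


Each amino acid = 1 codon = 3 bp
bp = 369 * 3 = 1107 bp

1107 bp


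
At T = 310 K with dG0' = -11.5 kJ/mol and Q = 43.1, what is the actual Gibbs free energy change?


dG = dG0' + RT * ln(Q) / 1000
dG = -11.5 + 8.314 * 310 * ln(43.1) / 1000
dG = -1.8001 kJ/mol

-1.8001 kJ/mol


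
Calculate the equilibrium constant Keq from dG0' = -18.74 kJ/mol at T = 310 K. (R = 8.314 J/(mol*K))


Keq = exp(-dG0 * 1000 / (R * T))
Keq = exp(-(-18.74) * 1000 / (8.314 * 310))
Keq = 1438.0775

1438.0775


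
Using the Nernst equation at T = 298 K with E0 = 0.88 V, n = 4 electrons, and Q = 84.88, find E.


E = E0 - (RT/nF) * ln(Q)
E = 0.88 - (8.314 * 298 / (4 * 96485)) * ln(84.88)
E = 0.8515 V

0.8515 V


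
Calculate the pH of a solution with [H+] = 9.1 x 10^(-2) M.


pH = -log10([H+])
pH = -log10(9.1 x 10^(-2))
pH = 1.041

1.041


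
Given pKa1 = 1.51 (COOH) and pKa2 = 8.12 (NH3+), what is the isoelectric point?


pI = (pKa1 + pKa2) / 2
pI = (1.51 + 8.12) / 2
pI = 4.815

4.815


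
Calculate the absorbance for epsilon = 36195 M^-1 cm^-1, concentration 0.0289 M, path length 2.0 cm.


A = epsilon * c * l
A = 36195 * 0.0289 * 2.0
A = 2092.071

2092.071


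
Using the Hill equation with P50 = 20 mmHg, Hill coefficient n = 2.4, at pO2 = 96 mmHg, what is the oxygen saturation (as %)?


Y = pO2^n / (P50^n + pO2^n)
Y = 96^2.4 / (20^2.4 + 96^2.4)
Y = 97.73%

97.73%


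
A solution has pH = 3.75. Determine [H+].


[H+] = 10^(-pH)
[H+] = 10^(-3.75)
[H+] = 1.778e-04 M

1.778e-04 M


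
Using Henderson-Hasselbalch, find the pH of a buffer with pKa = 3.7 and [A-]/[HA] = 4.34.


pH = pKa + log10([A-]/[HA])
pH = 3.7 + log10(4.34)
pH = 4.3375

4.3375


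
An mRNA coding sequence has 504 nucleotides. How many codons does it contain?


codons = nucleotides / 3
codons = 504 / 3 = 168

168


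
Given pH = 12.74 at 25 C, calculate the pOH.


pOH = 14 - pH
pOH = 14 - 12.74
pOH = 1.26

1.26


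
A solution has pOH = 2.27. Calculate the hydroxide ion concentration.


[OH-] = 10^(-pOH)
[OH-] = 10^(-2.27)
[OH-] = 0.0054 M

0.0054 M


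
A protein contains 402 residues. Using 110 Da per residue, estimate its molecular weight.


MW = n_residues * 110 Da
MW = 402 * 110
MW = 44220 Da

44220 Da


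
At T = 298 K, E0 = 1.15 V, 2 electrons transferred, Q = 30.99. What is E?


E = E0 - (RT/nF) * ln(Q)
E = 1.15 - (8.314 * 298 / (2 * 96485)) * ln(30.99)
E = 1.1059 V

1.1059 V


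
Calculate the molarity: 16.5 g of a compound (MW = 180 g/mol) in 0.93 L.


C = (mass / MW) / volume
C = (16.5 / 180) / 0.93
C = 0.0986 M

0.0986 M


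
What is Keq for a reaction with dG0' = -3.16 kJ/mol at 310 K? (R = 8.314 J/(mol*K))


Keq = exp(-dG0 * 1000 / (R * T))
Keq = exp(-(-3.16) * 1000 / (8.314 * 310))
Keq = 3.4078

3.4078


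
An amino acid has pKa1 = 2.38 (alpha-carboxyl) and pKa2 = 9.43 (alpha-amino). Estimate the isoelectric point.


pI = (pKa1 + pKa2) / 2
pI = (2.38 + 9.43) / 2
pI = 5.905

5.905


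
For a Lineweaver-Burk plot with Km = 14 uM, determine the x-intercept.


x-intercept = -1/Km
= -1/14
= -0.0714 1/uM

-0.0714 1/uM


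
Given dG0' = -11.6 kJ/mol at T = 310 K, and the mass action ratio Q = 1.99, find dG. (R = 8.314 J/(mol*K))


dG = dG0' + RT * ln(Q) / 1000
dG = -11.6 + 8.314 * 310 * ln(1.99) / 1000
dG = -9.8264 kJ/mol

-9.8264 kJ/mol


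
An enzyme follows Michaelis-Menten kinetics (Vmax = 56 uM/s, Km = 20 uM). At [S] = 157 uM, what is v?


v = Vmax * [S] / (Km + [S])
v = 56 * 157 / (20 + 157)
v = 49.6723 uM/s

49.6723 uM/s


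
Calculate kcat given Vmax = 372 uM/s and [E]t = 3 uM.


kcat = Vmax / [E]t
kcat = 372 / 3
kcat = 124.0 s^-1

124.0 s^-1


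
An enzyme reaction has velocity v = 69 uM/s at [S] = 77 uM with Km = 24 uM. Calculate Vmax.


Vmax = v * (Km + [S]) / [S]
Vmax = 69 * (24 + 77) / 77
Vmax = 90.5065 uM/s

90.5065 uM/s


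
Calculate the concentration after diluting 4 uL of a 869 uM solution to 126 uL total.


C2 = C1 * V1 / V2
C2 = 869 * 4 / 126
C2 = 27.5873 uM

27.5873 uM


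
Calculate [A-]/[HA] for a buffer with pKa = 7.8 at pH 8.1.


[A-]/[HA] = 10^(pH - pKa)
= 10^(8.1 - 7.8)
= 1.9953

1.9953


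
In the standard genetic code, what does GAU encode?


Standard genetic code lookup.
Codon GAU -> Asp

Asp


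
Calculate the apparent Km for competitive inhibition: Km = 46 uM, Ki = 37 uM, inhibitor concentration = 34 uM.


Km_app = Km * (1 + [I]/Ki)
Km_app = 46 * (1 + 34/37)
Km_app = 88.2703 uM

88.2703 uM


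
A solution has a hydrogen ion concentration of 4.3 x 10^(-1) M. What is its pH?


pH = -log10([H+])
pH = -log10(4.3 x 10^(-1))
pH = 0.3665

0.3665


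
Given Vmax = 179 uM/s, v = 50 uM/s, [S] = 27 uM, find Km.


Km = [S] * (Vmax - v) / v
Km = 27 * (179 - 50) / 50
Km = 69.66 uM

69.66 uM


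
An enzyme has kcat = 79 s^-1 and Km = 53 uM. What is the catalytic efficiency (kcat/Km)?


Catalytic efficiency = kcat / Km
= 79 / 53
= 1.4906 uM^-1*s^-1

1.4906 uM^-1*s^-1


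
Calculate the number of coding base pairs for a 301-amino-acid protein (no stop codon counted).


Each amino acid = 1 codon = 3 bp
bp = 301 * 3 = 903 bp

903 bp


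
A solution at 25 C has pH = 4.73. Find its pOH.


pOH = 14 - pH
pOH = 14 - 4.73
pOH = 9.27

9.27


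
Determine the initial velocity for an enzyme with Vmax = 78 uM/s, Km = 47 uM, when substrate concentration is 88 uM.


v = Vmax * [S] / (Km + [S])
v = 78 * 88 / (47 + 88)
v = 50.8444 uM/s

50.8444 uM/s


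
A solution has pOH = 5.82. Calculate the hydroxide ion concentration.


[OH-] = 10^(-pOH)
[OH-] = 10^(-5.82)
[OH-] = 1.514e-06 M

1.514e-06 M


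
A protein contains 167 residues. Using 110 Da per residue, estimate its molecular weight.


MW = n_residues * 110 Da
MW = 167 * 110
MW = 18370 Da

18370 Da


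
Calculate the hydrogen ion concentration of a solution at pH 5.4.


[H+] = 10^(-pH)
[H+] = 10^(-5.4)
[H+] = 3.981e-06 M

3.981e-06 M


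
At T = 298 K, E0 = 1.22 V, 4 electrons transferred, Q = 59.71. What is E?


E = E0 - (RT/nF) * ln(Q)
E = 1.22 - (8.314 * 298 / (4 * 96485)) * ln(59.71)
E = 1.1937 V

1.1937 V


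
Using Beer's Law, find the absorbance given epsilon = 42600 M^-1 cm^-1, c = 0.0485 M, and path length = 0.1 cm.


A = epsilon * c * l
A = 42600 * 0.0485 * 0.1
A = 206.61

206.61


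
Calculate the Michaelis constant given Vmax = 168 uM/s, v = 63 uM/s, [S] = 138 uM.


Km = [S] * (Vmax - v) / v
Km = 138 * (168 - 63) / 63
Km = 230.0 uM

230.0 uM


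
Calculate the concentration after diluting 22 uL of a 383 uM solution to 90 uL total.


C2 = C1 * V1 / V2
C2 = 383 * 22 / 90
C2 = 93.6222 uM

93.6222 uM


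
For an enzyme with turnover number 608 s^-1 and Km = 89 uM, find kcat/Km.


Catalytic efficiency = kcat / Km
= 608 / 89
= 6.8315 uM^-1*s^-1

6.8315 uM^-1*s^-1


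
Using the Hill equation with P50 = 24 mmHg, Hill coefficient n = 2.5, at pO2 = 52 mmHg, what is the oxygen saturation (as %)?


Y = pO2^n / (P50^n + pO2^n)
Y = 52^2.5 / (24^2.5 + 52^2.5)
Y = 87.36%

87.36%


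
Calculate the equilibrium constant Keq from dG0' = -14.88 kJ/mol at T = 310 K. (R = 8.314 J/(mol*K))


Keq = exp(-dG0 * 1000 / (R * T))
Keq = exp(-(-14.88) * 1000 / (8.314 * 310))
Keq = 321.6276

321.6276


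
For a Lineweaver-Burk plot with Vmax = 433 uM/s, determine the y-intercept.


y-intercept = 1/Vmax
= 1/433
= 0.0023 s/uM

0.0023 s/uM


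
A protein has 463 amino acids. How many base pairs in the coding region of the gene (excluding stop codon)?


Each amino acid = 1 codon = 3 bp
bp = 463 * 3 = 1389 bp

1389 bp


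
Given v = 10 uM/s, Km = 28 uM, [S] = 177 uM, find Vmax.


Vmax = v * (Km + [S]) / [S]
Vmax = 10 * (28 + 177) / 177
Vmax = 11.5819 uM/s

11.5819 uM/s


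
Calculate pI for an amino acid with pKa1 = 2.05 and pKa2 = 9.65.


pI = (pKa1 + pKa2) / 2
pI = (2.05 + 9.65) / 2
pI = 5.85

5.85


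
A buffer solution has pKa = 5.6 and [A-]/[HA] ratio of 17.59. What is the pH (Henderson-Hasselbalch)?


pH = pKa + log10([A-]/[HA])
pH = 5.6 + log10(17.59)
pH = 6.8453

6.8453


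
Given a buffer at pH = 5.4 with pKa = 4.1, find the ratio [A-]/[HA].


[A-]/[HA] = 10^(pH - pKa)
= 10^(5.4 - 4.1)
= 19.9526

19.9526


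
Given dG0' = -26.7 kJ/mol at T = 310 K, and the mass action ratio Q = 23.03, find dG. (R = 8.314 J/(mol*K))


dG = dG0' + RT * ln(Q) / 1000
dG = -26.7 + 8.314 * 310 * ln(23.03) / 1000
dG = -18.6154 kJ/mol

-18.6154 kJ/mol


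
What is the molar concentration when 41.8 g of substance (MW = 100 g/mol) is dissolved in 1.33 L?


C = (mass / MW) / volume
C = (41.8 / 100) / 1.33
C = 0.3143 M

0.3143 M


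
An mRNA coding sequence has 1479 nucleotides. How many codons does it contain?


codons = nucleotides / 3
codons = 1479 / 3 = 493

493


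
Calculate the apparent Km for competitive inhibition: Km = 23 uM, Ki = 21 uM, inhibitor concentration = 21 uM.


Km_app = Km * (1 + [I]/Ki)
Km_app = 23 * (1 + 21/21)
Km_app = 46.0 uM

46.0 uM


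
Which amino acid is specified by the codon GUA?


Standard genetic code lookup.
Codon GUA -> Val

Val


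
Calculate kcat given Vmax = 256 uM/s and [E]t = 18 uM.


kcat = Vmax / [E]t
kcat = 256 / 18
kcat = 14.2222 s^-1

14.2222 s^-1


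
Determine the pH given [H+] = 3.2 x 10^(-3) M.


pH = -log10([H+])
pH = -log10(3.2 x 10^(-3))
pH = 2.4949

2.4949


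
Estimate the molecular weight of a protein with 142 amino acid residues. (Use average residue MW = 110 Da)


MW = n_residues * 110 Da
MW = 142 * 110
MW = 15620 Da

15620 Da


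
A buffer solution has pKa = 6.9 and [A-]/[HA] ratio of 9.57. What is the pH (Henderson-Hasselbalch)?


pH = pKa + log10([A-]/[HA])
pH = 6.9 + log10(9.57)
pH = 7.8809

7.8809


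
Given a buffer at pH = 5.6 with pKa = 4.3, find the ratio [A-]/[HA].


[A-]/[HA] = 10^(pH - pKa)
= 10^(5.6 - 4.3)
= 19.9526

19.9526


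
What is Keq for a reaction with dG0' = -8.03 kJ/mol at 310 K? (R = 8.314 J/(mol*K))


Keq = exp(-dG0 * 1000 / (R * T))
Keq = exp(-(-8.03) * 1000 / (8.314 * 310))
Keq = 22.5473

22.5473


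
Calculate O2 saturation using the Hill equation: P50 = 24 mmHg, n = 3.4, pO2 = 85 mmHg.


Y = pO2^n / (P50^n + pO2^n)
Y = 85^3.4 / (24^3.4 + 85^3.4)
Y = 98.66%

98.66%


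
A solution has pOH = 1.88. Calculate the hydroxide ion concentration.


[OH-] = 10^(-pOH)
[OH-] = 10^(-1.88)
[OH-] = 0.0132 M

0.0132 M


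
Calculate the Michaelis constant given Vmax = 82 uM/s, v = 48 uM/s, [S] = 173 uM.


Km = [S] * (Vmax - v) / v
Km = 173 * (82 - 48) / 48
Km = 122.5417 uM

122.5417 uM


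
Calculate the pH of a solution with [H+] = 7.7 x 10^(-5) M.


pH = -log10([H+])
pH = -log10(7.7 x 10^(-5))
pH = 4.1135

4.1135


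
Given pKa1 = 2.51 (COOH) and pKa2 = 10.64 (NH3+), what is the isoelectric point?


pI = (pKa1 + pKa2) / 2
pI = (2.51 + 10.64) / 2
pI = 6.575

6.575


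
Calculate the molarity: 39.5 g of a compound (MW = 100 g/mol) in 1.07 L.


C = (mass / MW) / volume
C = (39.5 / 100) / 1.07
C = 0.3692 M

0.3692 M


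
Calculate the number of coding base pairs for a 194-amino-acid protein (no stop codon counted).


Each amino acid = 1 codon = 3 bp
bp = 194 * 3 = 582 bp

582 bp


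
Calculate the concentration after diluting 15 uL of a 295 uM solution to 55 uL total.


C2 = C1 * V1 / V2
C2 = 295 * 15 / 55
C2 = 80.4545 uM

80.4545 uM


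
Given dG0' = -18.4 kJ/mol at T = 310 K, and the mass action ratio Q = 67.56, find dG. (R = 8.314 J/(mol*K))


dG = dG0' + RT * ln(Q) / 1000
dG = -18.4 + 8.314 * 310 * ln(67.56) / 1000
dG = -7.5416 kJ/mol

-7.5416 kJ/mol


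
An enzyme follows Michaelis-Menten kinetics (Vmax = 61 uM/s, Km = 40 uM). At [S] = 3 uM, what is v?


v = Vmax * [S] / (Km + [S])
v = 61 * 3 / (40 + 3)
v = 4.2558 uM/s

4.2558 uM/s


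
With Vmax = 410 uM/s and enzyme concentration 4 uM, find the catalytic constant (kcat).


kcat = Vmax / [E]t
kcat = 410 / 4
kcat = 102.5 s^-1

102.5 s^-1


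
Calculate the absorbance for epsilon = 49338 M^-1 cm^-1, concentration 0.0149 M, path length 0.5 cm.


A = epsilon * c * l
A = 49338 * 0.0149 * 0.5
A = 367.5681

367.5681


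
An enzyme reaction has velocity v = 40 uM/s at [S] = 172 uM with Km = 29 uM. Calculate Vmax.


Vmax = v * (Km + [S]) / [S]
Vmax = 40 * (29 + 172) / 172
Vmax = 46.7442 uM/s

46.7442 uM/s


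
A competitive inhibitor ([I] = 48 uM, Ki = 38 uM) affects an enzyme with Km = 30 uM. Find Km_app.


Km_app = Km * (1 + [I]/Ki)
Km_app = 30 * (1 + 48/38)
Km_app = 67.8947 uM

67.8947 uM


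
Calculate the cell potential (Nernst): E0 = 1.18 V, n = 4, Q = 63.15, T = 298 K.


E = E0 - (RT/nF) * ln(Q)
E = 1.18 - (8.314 * 298 / (4 * 96485)) * ln(63.15)
E = 1.1534 V

1.1534 V


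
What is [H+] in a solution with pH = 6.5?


[H+] = 10^(-pH)
[H+] = 10^(-6.5)
[H+] = 3.162e-07 M

3.162e-07 M


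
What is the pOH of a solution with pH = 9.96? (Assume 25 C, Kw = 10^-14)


pOH = 14 - pH
pOH = 14 - 9.96
pOH = 4.04

4.04


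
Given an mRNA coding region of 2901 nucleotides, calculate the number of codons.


codons = nucleotides / 3
codons = 2901 / 3 = 967

967


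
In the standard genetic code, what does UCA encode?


Standard genetic code lookup.
Codon UCA -> Ser

Ser


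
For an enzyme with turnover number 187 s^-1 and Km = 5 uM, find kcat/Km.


Catalytic efficiency = kcat / Km
= 187 / 5
= 37.4 uM^-1*s^-1

37.4 uM^-1*s^-1


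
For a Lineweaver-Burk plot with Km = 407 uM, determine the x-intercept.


x-intercept = -1/Km
= -1/407
= -0.0025 1/uM

-0.0025 1/uM


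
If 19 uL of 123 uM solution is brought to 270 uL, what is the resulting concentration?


C2 = C1 * V1 / V2
C2 = 123 * 19 / 270
C2 = 8.6556 uM

8.6556 uM


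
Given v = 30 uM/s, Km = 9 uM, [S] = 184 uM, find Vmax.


Vmax = v * (Km + [S]) / [S]
Vmax = 30 * (9 + 184) / 184
Vmax = 31.4674 uM/s

31.4674 uM/s


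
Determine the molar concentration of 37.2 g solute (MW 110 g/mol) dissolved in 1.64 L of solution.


C = (mass / MW) / volume
C = (37.2 / 110) / 1.64
C = 0.2062 M

0.2062 M


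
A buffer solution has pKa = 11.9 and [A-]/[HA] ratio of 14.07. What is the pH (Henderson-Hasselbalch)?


pH = pKa + log10([A-]/[HA])
pH = 11.9 + log10(14.07)
pH = 13.0483

13.0483


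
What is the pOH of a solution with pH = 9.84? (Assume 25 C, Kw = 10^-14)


pOH = 14 - pH
pOH = 14 - 9.84
pOH = 4.16

4.16


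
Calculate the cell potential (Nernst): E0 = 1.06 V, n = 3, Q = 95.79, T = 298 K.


E = E0 - (RT/nF) * ln(Q)
E = 1.06 - (8.314 * 298 / (3 * 96485)) * ln(95.79)
E = 1.021 V

1.021 V


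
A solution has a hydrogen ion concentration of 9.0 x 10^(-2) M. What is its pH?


pH = -log10([H+])
pH = -log10(9.0 x 10^(-2))
pH = 1.0458

1.0458


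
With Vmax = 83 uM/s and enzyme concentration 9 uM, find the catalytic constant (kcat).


kcat = Vmax / [E]t
kcat = 83 / 9
kcat = 9.2222 s^-1

9.2222 s^-1


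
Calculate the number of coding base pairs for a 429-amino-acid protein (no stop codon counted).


Each amino acid = 1 codon = 3 bp
bp = 429 * 3 = 1287 bp

1287 bp


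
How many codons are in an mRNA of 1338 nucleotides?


codons = nucleotides / 3
codons = 1338 / 3 = 446

446


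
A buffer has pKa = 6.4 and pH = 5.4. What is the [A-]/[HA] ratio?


[A-]/[HA] = 10^(pH - pKa)
= 10^(5.4 - 6.4)
= 0.1

0.1


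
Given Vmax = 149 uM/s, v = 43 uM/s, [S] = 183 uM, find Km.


Km = [S] * (Vmax - v) / v
Km = 183 * (149 - 43) / 43
Km = 451.1163 uM

451.1163 uM


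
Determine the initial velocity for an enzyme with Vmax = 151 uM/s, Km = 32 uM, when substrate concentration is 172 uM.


v = Vmax * [S] / (Km + [S])
v = 151 * 172 / (32 + 172)
v = 127.3137 uM/s

127.3137 uM/s


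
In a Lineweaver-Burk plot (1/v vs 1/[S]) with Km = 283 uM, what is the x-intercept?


x-intercept = -1/Km
= -1/283
= -0.0035 1/uM

-0.0035 1/uM


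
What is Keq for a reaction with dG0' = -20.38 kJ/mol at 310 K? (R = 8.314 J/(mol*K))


Keq = exp(-dG0 * 1000 / (R * T))
Keq = exp(-(-20.38) * 1000 / (8.314 * 310))
Keq = 2717.2548

2717.2548


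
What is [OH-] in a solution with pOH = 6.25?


[OH-] = 10^(-pOH)
[OH-] = 10^(-6.25)
[OH-] = 5.623e-07 M

5.623e-07 M


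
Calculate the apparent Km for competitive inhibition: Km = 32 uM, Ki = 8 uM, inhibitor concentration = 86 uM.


Km_app = Km * (1 + [I]/Ki)
Km_app = 32 * (1 + 86/8)
Km_app = 376.0 uM

376.0 uM


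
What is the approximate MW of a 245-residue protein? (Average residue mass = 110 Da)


MW = n_residues * 110 Da
MW = 245 * 110
MW = 26950 Da

26950 Da


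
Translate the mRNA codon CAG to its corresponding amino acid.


Standard genetic code lookup.
Codon CAG -> Gln

Gln


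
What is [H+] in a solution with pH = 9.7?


[H+] = 10^(-pH)
[H+] = 10^(-9.7)
[H+] = 1.995e-10 M

1.995e-10 M


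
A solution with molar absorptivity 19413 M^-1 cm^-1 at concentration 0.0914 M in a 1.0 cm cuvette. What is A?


A = epsilon * c * l
A = 19413 * 0.0914 * 1.0
A = 1774.3482

1774.3482


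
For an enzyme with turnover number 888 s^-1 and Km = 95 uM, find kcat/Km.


Catalytic efficiency = kcat / Km
= 888 / 95
= 9.3474 uM^-1*s^-1

9.3474 uM^-1*s^-1


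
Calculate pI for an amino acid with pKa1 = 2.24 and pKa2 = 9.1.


pI = (pKa1 + pKa2) / 2
pI = (2.24 + 9.1) / 2
pI = 5.67

5.67


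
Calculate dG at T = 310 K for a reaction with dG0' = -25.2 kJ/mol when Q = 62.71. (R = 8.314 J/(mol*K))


dG = dG0' + RT * ln(Q) / 1000
dG = -25.2 + 8.314 * 310 * ln(62.71) / 1000
dG = -14.5336 kJ/mol

-14.5336 kJ/mol


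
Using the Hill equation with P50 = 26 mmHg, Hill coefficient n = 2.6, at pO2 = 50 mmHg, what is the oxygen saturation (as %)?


Y = pO2^n / (P50^n + pO2^n)
Y = 50^2.6 / (26^2.6 + 50^2.6)
Y = 84.56%

84.56%


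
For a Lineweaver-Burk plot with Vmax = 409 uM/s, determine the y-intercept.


y-intercept = 1/Vmax
= 1/409
= 0.0024 s/uM

0.0024 s/uM


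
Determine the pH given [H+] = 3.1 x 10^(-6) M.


pH = -log10([H+])
pH = -log10(3.1 x 10^(-6))
pH = 5.5086

5.5086


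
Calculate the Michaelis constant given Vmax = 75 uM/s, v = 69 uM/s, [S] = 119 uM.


Km = [S] * (Vmax - v) / v
Km = 119 * (75 - 69) / 69
Km = 10.3478 uM

10.3478 uM


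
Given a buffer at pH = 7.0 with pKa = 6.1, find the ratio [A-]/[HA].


[A-]/[HA] = 10^(pH - pKa)
= 10^(7.0 - 6.1)
= 7.9433

7.9433


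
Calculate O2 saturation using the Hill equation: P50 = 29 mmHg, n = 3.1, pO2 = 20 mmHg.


Y = pO2^n / (P50^n + pO2^n)
Y = 20^3.1 / (29^3.1 + 20^3.1)
Y = 24.02%

24.02%


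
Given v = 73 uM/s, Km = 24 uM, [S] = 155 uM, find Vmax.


Vmax = v * (Km + [S]) / [S]
Vmax = 73 * (24 + 155) / 155
Vmax = 84.3032 uM/s

84.3032 uM/s


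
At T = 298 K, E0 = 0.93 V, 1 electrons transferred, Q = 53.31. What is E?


E = E0 - (RT/nF) * ln(Q)
E = 0.93 - (8.314 * 298 / (1 * 96485)) * ln(53.31)
E = 0.8279 V

0.8279 V


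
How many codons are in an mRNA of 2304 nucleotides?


codons = nucleotides / 3
codons = 2304 / 3 = 768

768


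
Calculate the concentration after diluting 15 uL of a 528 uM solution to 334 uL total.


C2 = C1 * V1 / V2
C2 = 528 * 15 / 334
C2 = 23.7126 uM

23.7126 uM


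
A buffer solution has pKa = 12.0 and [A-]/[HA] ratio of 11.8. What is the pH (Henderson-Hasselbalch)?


pH = pKa + log10([A-]/[HA])
pH = 12.0 + log10(11.8)
pH = 13.0719

13.0719


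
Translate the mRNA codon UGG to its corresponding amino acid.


Standard genetic code lookup.
Codon UGG -> Trp

Trp


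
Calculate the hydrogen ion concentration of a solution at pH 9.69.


[H+] = 10^(-pH)
[H+] = 10^(-9.69)
[H+] = 2.042e-10 M

2.042e-10 M


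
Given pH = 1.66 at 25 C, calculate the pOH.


pOH = 14 - pH
pOH = 14 - 1.66
pOH = 12.34

12.34


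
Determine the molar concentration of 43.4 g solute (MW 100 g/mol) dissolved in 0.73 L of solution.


C = (mass / MW) / volume
C = (43.4 / 100) / 0.73
C = 0.5945 M

0.5945 M


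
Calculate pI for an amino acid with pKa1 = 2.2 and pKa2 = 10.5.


pI = (pKa1 + pKa2) / 2
pI = (2.2 + 10.5) / 2
pI = 6.35

6.35


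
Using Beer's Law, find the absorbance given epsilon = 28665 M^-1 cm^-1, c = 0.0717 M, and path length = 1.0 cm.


A = epsilon * c * l
A = 28665 * 0.0717 * 1.0
A = 2055.2805

2055.2805


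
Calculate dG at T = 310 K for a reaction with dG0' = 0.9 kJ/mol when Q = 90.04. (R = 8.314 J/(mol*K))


dG = dG0' + RT * ln(Q) / 1000
dG = 0.9 + 8.314 * 310 * ln(90.04) / 1000
dG = 12.4987 kJ/mol

12.4987 kJ/mol


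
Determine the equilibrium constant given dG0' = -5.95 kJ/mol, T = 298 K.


Keq = exp(-dG0 * 1000 / (R * T))
Keq = exp(-(-5.95) * 1000 / (8.314 * 298))
Keq = 11.0402

11.0402


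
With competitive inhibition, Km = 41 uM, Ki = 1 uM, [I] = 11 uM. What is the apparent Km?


Km_app = Km * (1 + [I]/Ki)
Km_app = 41 * (1 + 11/1)
Km_app = 492.0 uM

492.0 uM


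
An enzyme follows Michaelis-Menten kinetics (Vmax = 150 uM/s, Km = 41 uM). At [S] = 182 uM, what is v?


v = Vmax * [S] / (Km + [S])
v = 150 * 182 / (41 + 182)
v = 122.4215 uM/s

122.4215 uM/s


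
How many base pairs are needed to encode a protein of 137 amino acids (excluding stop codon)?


Each amino acid = 1 codon = 3 bp
bp = 137 * 3 = 411 bp

411 bp


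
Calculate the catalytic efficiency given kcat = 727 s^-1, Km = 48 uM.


Catalytic efficiency = kcat / Km
= 727 / 48
= 15.1458 uM^-1*s^-1

15.1458 uM^-1*s^-1


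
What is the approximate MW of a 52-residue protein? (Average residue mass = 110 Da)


MW = n_residues * 110 Da
MW = 52 * 110
MW = 5720 Da

5720 Da


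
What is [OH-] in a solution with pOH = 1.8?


[OH-] = 10^(-pOH)
[OH-] = 10^(-1.8)
[OH-] = 0.0158 M

0.0158 M


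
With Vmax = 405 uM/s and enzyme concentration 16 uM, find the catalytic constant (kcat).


kcat = Vmax / [E]t
kcat = 405 / 16
kcat = 25.3125 s^-1

25.3125 s^-1


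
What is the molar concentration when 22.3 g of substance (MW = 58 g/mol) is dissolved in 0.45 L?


C = (mass / MW) / volume
C = (22.3 / 58) / 0.45
C = 0.8544 M

0.8544 M


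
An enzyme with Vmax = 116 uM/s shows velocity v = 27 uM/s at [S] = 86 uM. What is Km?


Km = [S] * (Vmax - v) / v
Km = 86 * (116 - 27) / 27
Km = 283.4815 uM

283.4815 uM


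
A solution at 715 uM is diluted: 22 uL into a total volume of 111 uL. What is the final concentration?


C2 = C1 * V1 / V2
C2 = 715 * 22 / 111
C2 = 141.7117 uM

141.7117 uM


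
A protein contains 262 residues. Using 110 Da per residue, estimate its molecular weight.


MW = n_residues * 110 Da
MW = 262 * 110
MW = 28820 Da

28820 Da


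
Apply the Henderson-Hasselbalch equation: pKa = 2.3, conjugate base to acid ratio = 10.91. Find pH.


pH = pKa + log10([A-]/[HA])
pH = 2.3 + log10(10.91)
pH = 3.3378

3.3378


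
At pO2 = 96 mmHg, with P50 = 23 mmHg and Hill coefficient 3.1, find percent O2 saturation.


Y = pO2^n / (P50^n + pO2^n)
Y = 96^3.1 / (23^3.1 + 96^3.1)
Y = 98.82%

98.82%


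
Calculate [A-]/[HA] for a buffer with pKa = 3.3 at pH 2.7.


[A-]/[HA] = 10^(pH - pKa)
= 10^(2.7 - 3.3)
= 0.2512

0.2512


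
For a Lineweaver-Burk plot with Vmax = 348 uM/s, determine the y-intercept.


y-intercept = 1/Vmax
= 1/348
= 0.0029 s/uM

0.0029 s/uM


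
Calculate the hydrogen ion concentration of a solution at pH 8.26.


[H+] = 10^(-pH)
[H+] = 10^(-8.26)
[H+] = 5.495e-09 M

5.495e-09 M


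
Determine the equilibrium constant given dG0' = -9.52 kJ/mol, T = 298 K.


Keq = exp(-dG0 * 1000 / (R * T))
Keq = exp(-(-9.52) * 1000 / (8.314 * 298))
Keq = 46.6406

46.6406


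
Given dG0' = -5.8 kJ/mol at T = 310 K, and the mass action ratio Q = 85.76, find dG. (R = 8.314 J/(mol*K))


dG = dG0' + RT * ln(Q) / 1000
dG = -5.8 + 8.314 * 310 * ln(85.76) / 1000
dG = 5.6732 kJ/mol

5.6732 kJ/mol


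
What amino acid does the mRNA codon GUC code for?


Standard genetic code lookup.
Codon GUC -> Val

Val


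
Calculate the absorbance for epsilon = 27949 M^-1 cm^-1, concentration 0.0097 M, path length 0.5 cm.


A = epsilon * c * l
A = 27949 * 0.0097 * 0.5
A = 135.5526

135.5526


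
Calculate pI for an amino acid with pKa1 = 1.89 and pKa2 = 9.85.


pI = (pKa1 + pKa2) / 2
pI = (1.89 + 9.85) / 2
pI = 5.87

5.87


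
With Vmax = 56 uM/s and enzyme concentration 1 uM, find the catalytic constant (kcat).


kcat = Vmax / [E]t
kcat = 56 / 1
kcat = 56.0 s^-1

56.0 s^-1
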